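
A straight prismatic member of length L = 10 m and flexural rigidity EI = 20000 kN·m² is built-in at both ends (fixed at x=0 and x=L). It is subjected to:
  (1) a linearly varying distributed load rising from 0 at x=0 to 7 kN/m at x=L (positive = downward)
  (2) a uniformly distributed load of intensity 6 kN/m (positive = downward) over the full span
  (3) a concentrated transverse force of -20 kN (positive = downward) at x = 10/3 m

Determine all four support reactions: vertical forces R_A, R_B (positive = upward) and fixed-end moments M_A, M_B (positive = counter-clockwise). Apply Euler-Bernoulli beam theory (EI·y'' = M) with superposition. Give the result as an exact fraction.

R_A = 1387/54 kN, M_A = 1180/27 kN·m, R_B = 2663/54 kN, M_B = -1895/27 kN·m

Load 1 — triangular load w₀=7 kN/m (0→w₀ over full span):
  R_A = 3w₀L/20 = 3·7·10/20 = 21/2 kN
  M_A = w₀L²/30 = 7·10²/30 = 70/3 kN·m
  R_B = 7w₀L/20 = 7·7·10/20 = 49/2 kN
  M_B = -w₀L²/20 = -7·10²/20 = -35 kN·m
Load 2 — uniform load w=6 kN/m over full span:
  R_A = wL/2 = 6·10/2 = 30 kN
  M_A = wL²/12 = 6·10²/12 = 50 kN·m
  R_B = wL/2 = 6·10/2 = 30 kN
  M_B = -wL²/12 = -6·10²/12 = -50 kN·m
Load 3 — point force P=-20 kN at a=10/3 m (b=L-a=20/3):
  R_A = Pb²(3a+b)/L³ = (-20)·(20/3)²·(3·(10/3)+(20/3))/10³ = -400/27 kN
  M_A = Pab²/L² = (-20)·(10/3)·(20/3)²/10² = -800/27 kN·m
  R_B = Pa²(a+3b)/L³ = (-20)·(10/3)²·((10/3)+3·(20/3))/10³ = -140/27 kN
  M_B = -Pa²b/L² = -(-20)·(10/3)²·(20/3)/10² = 400/27 kN·m
Superposition: R_A = 1387/54 kN, M_A = 1180/27 kN·m, R_B = 2663/54 kN, M_B = -1895/27 kN·m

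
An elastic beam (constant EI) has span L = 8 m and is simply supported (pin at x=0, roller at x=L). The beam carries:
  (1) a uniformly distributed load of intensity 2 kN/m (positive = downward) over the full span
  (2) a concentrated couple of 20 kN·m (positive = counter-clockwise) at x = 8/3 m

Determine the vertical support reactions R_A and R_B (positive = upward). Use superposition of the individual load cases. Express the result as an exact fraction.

R_A = 21/2 kN, R_B = 11/2 kN

Load 1 — uniform load w=2 kN/m over full span:
  R_A = wL/2 = 2·8/2 = 8 kN
  R_B = wL/2 = 2·8/2 = 8 kN
Load 2 — applied couple M₀=20 kN·m at a=8/3 m (b=L-a=16/3):
  R_A = M₀/L = 20/8 = 5/2 kN
  R_B = -M₀/L = -20/8 = -5/2 kN
Superposition: R_A = 21/2 kN, R_B = 11/2 kN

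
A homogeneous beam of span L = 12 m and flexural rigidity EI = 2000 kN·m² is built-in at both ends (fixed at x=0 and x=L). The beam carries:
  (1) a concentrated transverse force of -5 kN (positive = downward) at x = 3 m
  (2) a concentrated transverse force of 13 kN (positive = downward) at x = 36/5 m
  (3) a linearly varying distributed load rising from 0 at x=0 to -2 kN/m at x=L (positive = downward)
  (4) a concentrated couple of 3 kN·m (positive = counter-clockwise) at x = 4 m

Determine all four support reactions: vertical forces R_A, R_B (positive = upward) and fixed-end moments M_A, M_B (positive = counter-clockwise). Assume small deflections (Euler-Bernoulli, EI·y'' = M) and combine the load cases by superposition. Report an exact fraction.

Load 1 — point force P=-5 kN at a=3 m (b=L-a=9):
  R_A = Pb²(3a+b)/L³ = (-5)·9²·(3·3+9)/12³ = -135/32 kN
  M_A = Pab²/L² = (-5)·3·9²/12² = -135/16 kN·m
  R_B = Pa²(a+3b)/L³ = (-5)·3²·(3+3·9)/12³ = -25/32 kN
  M_B = -Pa²b/L² = -(-5)·3²·9/12² = 45/16 kN·m
Load 2 — point force P=13 kN at a=36/5 m (b=L-a=24/5):
  R_A = Pb²(3a+b)/L³ = 13·(24/5)²·(3·(36/5)+(24/5))/12³ = 572/125 kN
  M_A = Pab²/L² = 13·(36/5)·(24/5)²/12² = 1872/125 kN·m
  R_B = Pa²(a+3b)/L³ = 13·(36/5)²·((36/5)+3·(24/5))/12³ = 1053/125 kN
  M_B = -Pa²b/L² = -13·(36/5)²·(24/5)/12² = -2808/125 kN·m
Load 3 — triangular load w₀=-2 kN/m (0→w₀ over full span):
  R_A = 3w₀L/20 = 3·(-2)·12/20 = -18/5 kN
  M_A = w₀L²/30 = (-2)·12²/30 = -48/5 kN·m
  R_B = 7w₀L/20 = 7·(-2)·12/20 = -42/5 kN
  M_B = -w₀L²/20 = -(-2)·12²/20 = 72/5 kN·m
Load 4 — applied couple M₀=3 kN·m at a=4 m (b=L-a=8):
  R_A = 6M₀ab/L³ = 6·3·4·8/12³ = 1/3 kN
  M_A = M₀b(2a-b)/L² = 3·8·(2·4-8)/12² = 0 kN·m
  R_B = -6M₀ab/L³ = -6·3·4·8/12³ = -1/3 kN
  M_B = M₀a(2b-a)/L² = 3·4·(2·8-4)/12² = 1 kN·m
Superposition: R_A = -34913/12000 kN, M_A = -6123/2000 kN·m, R_B = -13087/12000 kN, M_B = -8503/2000 kN·m

R_A = -34913/12000 kN, M_A = -6123/2000 kN·m, R_B = -13087/12000 kN, M_B = -8503/2000 kN·m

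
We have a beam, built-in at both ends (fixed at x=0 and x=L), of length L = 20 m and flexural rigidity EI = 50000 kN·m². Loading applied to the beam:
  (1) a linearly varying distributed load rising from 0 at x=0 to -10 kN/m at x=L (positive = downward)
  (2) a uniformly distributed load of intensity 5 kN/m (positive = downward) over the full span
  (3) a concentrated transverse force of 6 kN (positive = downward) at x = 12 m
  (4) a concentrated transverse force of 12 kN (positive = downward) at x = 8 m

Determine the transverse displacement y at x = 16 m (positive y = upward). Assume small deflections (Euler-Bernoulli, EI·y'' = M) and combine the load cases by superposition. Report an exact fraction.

y(16) = -1044/390625 m

Load 1 — triangular load w₀=-10 kN/m (0→w₀ over full span):
  y_1 = -w₀x²(L-x)²(x+2L)/(120LEI) = -(-10)·16²·(20-16)²·(16+2·20)/(120·20·50000) = 896/46875 m
Load 2 — uniform load w=5 kN/m over full span:
  y_2 = -wx²(L-x)²/(24EI) = -5·16²·(20-16)²/(24·50000) = -32/1875 m
Load 3 — point force P=6 kN at a=12 m (b=L-a=8):
  y_3 = -Pa²(L-x)²(3bL-(3b+a)(L-x))/(6L³EI)  [x>a] = -6·12²·(20-16)²·(3·8·20-(3·8+12)·(20-16))/(6·20³·50000) = -756/390625 m
Load 4 — point force P=12 kN at a=8 m (b=L-a=12):
  y_4 = -Pa²(L-x)²(3bL-(3b+a)(L-x))/(6L³EI)  [x>a] = -12·8²·(20-16)²·(3·12·20-(3·12+8)·(20-16))/(6·20³·50000) = -1088/390625 m
Superposition: y = Σ y_i = -1044/390625 m ≈ -0.002673 m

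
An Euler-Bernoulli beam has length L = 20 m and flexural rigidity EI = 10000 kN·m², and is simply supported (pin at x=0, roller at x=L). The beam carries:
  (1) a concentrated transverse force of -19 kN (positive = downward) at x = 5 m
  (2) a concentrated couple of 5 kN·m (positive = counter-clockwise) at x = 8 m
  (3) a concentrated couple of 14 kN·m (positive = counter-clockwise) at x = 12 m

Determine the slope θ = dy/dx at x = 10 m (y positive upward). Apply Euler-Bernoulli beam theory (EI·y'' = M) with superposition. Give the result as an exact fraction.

Load 1 — point force P=-19 kN at a=5 m (b=L-a=15):
  θ_1 = -Pa(2L²-6Lx+3x²+a²)/(6LEI)  [x>a] = -(-19)·5·(2·20²-6·20·10+3·10²+5²)/(6·20·10000) = -19/3200 rad
Load 2 — applied couple M₀=5 kN·m at a=8 m (b=L-a=12):
  θ_2 = (M₀x²/(2L)-M₀(x-a)+C₁)/EI  [x>a] with C₁=M₀(3b²-L²)/(6L)=4/3 = (5·10²/(2·20)-5·(10-8)+(4/3))/10000 = 23/60000 rad
Load 3 — applied couple M₀=14 kN·m at a=12 m (b=L-a=8):
  θ_3 = (M₀x²/(2L)+C₁)/EI  [x≤a] with C₁=M₀(3b²-L²)/(6L)=-364/15 = (14·10²/(2·20)+(-364/15))/10000 = 161/150000 rad
Superposition: θ = Σ θ_i = -5377/1200000 rad ≈ -0.004481 rad

θ(10) = -5377/1200000 rad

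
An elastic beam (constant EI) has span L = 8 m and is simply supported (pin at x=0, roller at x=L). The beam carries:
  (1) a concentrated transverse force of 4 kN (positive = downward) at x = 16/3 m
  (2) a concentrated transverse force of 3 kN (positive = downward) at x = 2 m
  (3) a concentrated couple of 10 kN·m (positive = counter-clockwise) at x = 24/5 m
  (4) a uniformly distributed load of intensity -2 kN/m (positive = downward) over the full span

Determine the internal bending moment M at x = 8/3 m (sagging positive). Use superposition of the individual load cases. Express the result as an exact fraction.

Load 1 — point force P=4 kN at a=16/3 m (b=L-a=8/3):
  M_1 = Pbx/L  [x≤a] = 4·(8/3)·(8/3)/8 = 32/9 kN·m
Load 2 — point force P=3 kN at a=2 m (b=L-a=6):
  M_2 = Pa(L-x)/L  [x>a] = 3·2·(8-(8/3))/8 = 4 kN·m
Load 3 — applied couple M₀=10 kN·m at a=24/5 m (b=L-a=16/5):
  M_3 = M₀x/L  [x≤a] = 10·(8/3)/8 = 10/3 kN·m
Load 4 — uniform load w=-2 kN/m over full span:
  M_4 = wx(L-x)/2 = (-2)·(8/3)·(8-(8/3))/2 = -128/9 kN·m
Superposition: M = Σ M_i = -10/3 kN·m ≈ -3.333333 kN·m

M(8/3) = -10/3 kN·m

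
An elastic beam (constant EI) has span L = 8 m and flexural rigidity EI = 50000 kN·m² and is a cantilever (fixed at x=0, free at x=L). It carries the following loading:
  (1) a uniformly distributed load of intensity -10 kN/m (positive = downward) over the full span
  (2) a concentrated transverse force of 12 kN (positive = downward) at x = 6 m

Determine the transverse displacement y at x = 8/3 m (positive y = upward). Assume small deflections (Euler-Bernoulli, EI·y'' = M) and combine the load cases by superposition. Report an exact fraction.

y(8/3) = 10448/759375 m

Load 1 — uniform load w=-10 kN/m over full span:
  y_1 = -wx²(x²-4Lx+6L²)/(24EI) = -(-10)·(8/3)²·((8/3)²-4·8·(8/3)+6·8²)/(24·50000) = 2752/151875 m
Load 2 — point force P=12 kN at a=6 m (b=L-a=2):
  y_2 = -Px²(3a-x)/(6EI)  [x≤a] = -12·(8/3)²·(3·6-(8/3))/(6·50000) = -368/84375 m
Superposition: y = Σ y_i = 10448/759375 m ≈ 0.013759 m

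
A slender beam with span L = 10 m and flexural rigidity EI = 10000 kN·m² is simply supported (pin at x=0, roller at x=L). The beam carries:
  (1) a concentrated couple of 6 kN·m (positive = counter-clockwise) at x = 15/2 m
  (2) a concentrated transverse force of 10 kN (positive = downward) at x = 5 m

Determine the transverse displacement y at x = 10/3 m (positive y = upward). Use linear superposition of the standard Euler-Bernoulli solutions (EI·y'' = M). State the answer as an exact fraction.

Load 1 — applied couple M₀=6 kN·m at a=15/2 m (b=L-a=5/2):
  y_1 = (M₀x³/(6L)+C₁x)/EI  [x≤a] with C₁=M₀(3b²-L²)/(6L)=-65/8 = (6·(10/3)³/(6·10)+(-65/8)·(10/3))/10000 = -101/43200 m
Load 2 — point force P=10 kN at a=5 m (b=L-a=5):
  y_2 = -Pbx(L²-b²-x²)/(6LEI)  [x≤a] = -10·5·(10/3)·(10²-5²-(10/3)²)/(6·10·10000) = -23/1296 m
Superposition: y = Σ y_i = -2603/129600 m ≈ -0.020085 m

y(10/3) = -2603/129600 m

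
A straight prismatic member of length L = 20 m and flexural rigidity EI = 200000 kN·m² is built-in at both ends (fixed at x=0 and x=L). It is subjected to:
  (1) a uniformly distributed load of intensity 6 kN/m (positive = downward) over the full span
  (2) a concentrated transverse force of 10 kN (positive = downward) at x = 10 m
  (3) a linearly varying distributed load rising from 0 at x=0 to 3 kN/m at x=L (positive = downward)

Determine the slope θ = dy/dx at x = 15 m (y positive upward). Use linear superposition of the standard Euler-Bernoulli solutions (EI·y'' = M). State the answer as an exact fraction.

θ(15) = 683/256000 rad

Load 1 — uniform load w=6 kN/m over full span:
  θ_1 = -wx(L-x)(L-2x)/(12EI) = -6·15·(20-15)·(20-2·15)/(12·200000) = 3/1600 rad
Load 2 — point force P=10 kN at a=10 m (b=L-a=10):
  θ_2 = Pa²(L-x)(2bL-(3b+a)(L-x))/(2L³EI)  [x>a] = 10·10²·(20-15)·(2·10·20-(3·10+10)·(20-15))/(2·20³·200000) = 1/3200 rad
Load 3 — triangular load w₀=3 kN/m (0→w₀ over full span):
  θ_3 = -w₀(2x(L-x)(L-2x)(x+2L)+x²(L-x)²)/(120LEI) = -3·(2·15·(20-15)·(20-2·15)·(15+2·20)+15²·(20-15)²)/(120·20·200000) = 123/256000 rad
Superposition: θ = Σ θ_i = 683/256000 rad ≈ 0.002668 rad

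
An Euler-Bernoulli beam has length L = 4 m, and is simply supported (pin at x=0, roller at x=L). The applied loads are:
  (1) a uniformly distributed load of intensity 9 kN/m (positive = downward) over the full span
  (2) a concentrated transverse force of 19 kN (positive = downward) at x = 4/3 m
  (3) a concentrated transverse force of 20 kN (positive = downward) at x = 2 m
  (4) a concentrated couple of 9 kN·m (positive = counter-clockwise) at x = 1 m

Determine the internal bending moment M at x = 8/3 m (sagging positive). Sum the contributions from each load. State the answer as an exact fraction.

M(8/3) = 313/9 kN·m

Load 1 — uniform load w=9 kN/m over full span:
  M_1 = wx(L-x)/2 = 9·(8/3)·(4-(8/3))/2 = 16 kN·m
Load 2 — point force P=19 kN at a=4/3 m (b=L-a=8/3):
  M_2 = Pa(L-x)/L  [x>a] = 19·(4/3)·(4-(8/3))/4 = 76/9 kN·m
Load 3 — point force P=20 kN at a=2 m (b=L-a=2):
  M_3 = Pa(L-x)/L  [x>a] = 20·2·(4-(8/3))/4 = 40/3 kN·m
Load 4 — applied couple M₀=9 kN·m at a=1 m (b=L-a=3):
  M_4 = M₀x/L - M₀  [x>a] = 9·(8/3)/4 - 9 = -3 kN·m
Superposition: M = Σ M_i = 313/9 kN·m ≈ 34.777778 kN·m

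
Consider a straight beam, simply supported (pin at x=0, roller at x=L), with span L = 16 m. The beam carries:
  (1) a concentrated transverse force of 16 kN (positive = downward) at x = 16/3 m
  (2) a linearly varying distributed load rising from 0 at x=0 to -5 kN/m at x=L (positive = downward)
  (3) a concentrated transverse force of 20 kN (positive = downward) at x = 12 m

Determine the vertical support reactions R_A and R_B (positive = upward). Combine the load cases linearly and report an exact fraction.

R_A = 7/3 kN, R_B = -19/3 kN

Load 1 — point force P=16 kN at a=16/3 m (b=L-a=32/3):
  R_A = Pb/L = 16·(32/3)/16 = 32/3 kN
  R_B = Pa/L = 16·(16/3)/16 = 16/3 kN
Load 2 — triangular load w₀=-5 kN/m (0→w₀ over full span):
  R_A = w₀L/6 = (-5)·16/6 = -40/3 kN
  R_B = w₀L/3 = (-5)·16/3 = -80/3 kN
Load 3 — point force P=20 kN at a=12 m (b=L-a=4):
  R_A = Pb/L = 20·4/16 = 5 kN
  R_B = Pa/L = 20·12/16 = 15 kN
Superposition: R_A = 7/3 kN, R_B = -19/3 kN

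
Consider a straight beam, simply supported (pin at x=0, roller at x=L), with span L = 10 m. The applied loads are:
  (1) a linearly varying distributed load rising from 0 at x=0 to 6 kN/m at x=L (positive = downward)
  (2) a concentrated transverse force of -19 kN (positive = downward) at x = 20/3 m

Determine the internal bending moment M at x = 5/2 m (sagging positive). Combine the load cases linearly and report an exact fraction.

M(5/2) = 365/48 kN·m

Load 1 — triangular load w₀=6 kN/m (0→w₀ over full span):
  M_1 = w₀Lx/6 - w₀x³/(6L) = 6·10·(5/2)/6 - 6·(5/2)³/(6·10) = 375/16 kN·m
Load 2 — point force P=-19 kN at a=20/3 m (b=L-a=10/3):
  M_2 = Pbx/L  [x≤a] = (-19)·(10/3)·(5/2)/10 = -95/6 kN·m
Superposition: M = Σ M_i = 365/48 kN·m ≈ 7.604167 kN·m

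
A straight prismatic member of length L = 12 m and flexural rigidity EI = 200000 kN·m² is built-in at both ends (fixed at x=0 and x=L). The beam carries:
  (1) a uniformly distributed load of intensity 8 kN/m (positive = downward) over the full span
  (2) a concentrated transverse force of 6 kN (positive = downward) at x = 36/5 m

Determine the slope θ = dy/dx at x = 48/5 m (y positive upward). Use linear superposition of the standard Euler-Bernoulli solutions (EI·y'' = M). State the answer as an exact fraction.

Load 1 — uniform load w=8 kN/m over full span:
  θ_1 = -wx(L-x)(L-2x)/(12EI) = -8·(48/5)·(12-(48/5))·(12-2·(48/5))/(12·200000) = 216/390625 rad
Load 2 — point force P=6 kN at a=36/5 m (b=L-a=24/5):
  θ_2 = Pa²(L-x)(2bL-(3b+a)(L-x))/(2L³EI)  [x>a] = 6·(36/5)²·(12-(48/5))·(2·(24/5)·12-(3·(24/5)+(36/5))·(12-(48/5)))/(2·12³·200000) = 2673/39062500 rad
Superposition: θ = Σ θ_i = 24273/39062500 rad ≈ 0.000621 rad

θ(48/5) = 24273/39062500 rad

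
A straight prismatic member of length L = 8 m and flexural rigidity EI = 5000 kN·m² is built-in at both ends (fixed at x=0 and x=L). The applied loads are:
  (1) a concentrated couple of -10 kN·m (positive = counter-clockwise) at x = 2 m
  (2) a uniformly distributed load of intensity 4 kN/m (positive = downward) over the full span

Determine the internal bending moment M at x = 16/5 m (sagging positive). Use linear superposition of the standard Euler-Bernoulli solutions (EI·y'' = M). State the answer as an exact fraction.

Load 1 — applied couple M₀=-10 kN·m at a=2 m (b=L-a=6):
  M_1 = R_Ax - M_A - M₀  [x>a] with R_A=-45/32, M_A=15/8 = (-45/32)·(16/5) - (15/8) - (-10) = 29/8 kN·m
Load 2 — uniform load w=4 kN/m over full span:
  M_2 = wLx/2 - wL²/12 - wx²/2 = 4·8·(16/5)/2 - 4·8²/12 - 4·(16/5)²/2 = 704/75 kN·m
Superposition: M = Σ M_i = 7807/600 kN·m ≈ 13.011667 kN·m

M(16/5) = 7807/600 kN·m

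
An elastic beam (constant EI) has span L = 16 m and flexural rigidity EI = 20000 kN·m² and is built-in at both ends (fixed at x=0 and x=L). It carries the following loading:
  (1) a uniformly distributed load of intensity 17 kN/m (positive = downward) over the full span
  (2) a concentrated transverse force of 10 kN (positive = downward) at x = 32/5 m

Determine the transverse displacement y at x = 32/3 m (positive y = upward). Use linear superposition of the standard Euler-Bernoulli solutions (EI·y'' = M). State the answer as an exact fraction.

Load 1 — uniform load w=17 kN/m over full span:
  y_1 = -wx²(L-x)²/(24EI) = -17·(32/3)²·(16-(32/3))²/(24·20000) = -17408/151875 m
Load 2 — point force P=10 kN at a=32/5 m (b=L-a=48/5):
  y_2 = -Pa²(L-x)²(3bL-(3b+a)(L-x))/(6L³EI)  [x>a] = -10·(32/5)²·(16-(32/3))²·(3·(48/5)·16-(3·(48/5)+(32/5))·(16-(32/3)))/(6·16³·20000) = -8192/1265625 m
Superposition: y = Σ y_i = -459776/3796875 m ≈ -0.121093 m

y(32/3) = -459776/3796875 m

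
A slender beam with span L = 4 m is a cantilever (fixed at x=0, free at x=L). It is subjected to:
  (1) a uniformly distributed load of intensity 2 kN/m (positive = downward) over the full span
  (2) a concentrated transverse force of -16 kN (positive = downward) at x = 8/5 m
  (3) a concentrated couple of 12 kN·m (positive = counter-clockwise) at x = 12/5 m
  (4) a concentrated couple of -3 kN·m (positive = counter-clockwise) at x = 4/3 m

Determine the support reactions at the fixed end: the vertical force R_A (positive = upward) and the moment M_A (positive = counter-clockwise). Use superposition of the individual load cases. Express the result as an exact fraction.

Load 1 — uniform load w=2 kN/m over full span:
  R_A = wL = 2·4 = 8 kN
  M_A = wL²/2 = 2·4²/2 = 16 kN·m
Load 2 — point force P=-16 kN at a=8/5 m (b=L-a=12/5):
  R_A = P = (-16) = -16 kN
  M_A = Pa = (-16)·(8/5) = -128/5 kN·m
Load 3 — applied couple M₀=12 kN·m at a=12/5 m (b=L-a=8/5):
  R_A = 0 kN
  M_A = -M₀ = -12 kN·m
Load 4 — applied couple M₀=-3 kN·m at a=4/3 m (b=L-a=8/3):
  R_A = 0 kN
  M_A = -M₀ = -(-3) = 3 kN·m
Superposition: R_A = -8 kN, M_A = -93/5 kN·m

R_A = -8 kN, M_A = -93/5 kN·m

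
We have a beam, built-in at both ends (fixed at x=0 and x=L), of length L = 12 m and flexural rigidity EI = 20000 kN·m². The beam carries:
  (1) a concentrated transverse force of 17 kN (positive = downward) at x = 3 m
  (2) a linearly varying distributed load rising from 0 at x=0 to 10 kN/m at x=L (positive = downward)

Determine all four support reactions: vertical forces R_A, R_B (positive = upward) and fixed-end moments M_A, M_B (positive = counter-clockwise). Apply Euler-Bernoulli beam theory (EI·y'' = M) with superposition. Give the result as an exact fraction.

R_A = 1035/32 kN, M_A = 1227/16 kN·m, R_B = 1429/32 kN, M_B = -1305/16 kN·m

Load 1 — point force P=17 kN at a=3 m (b=L-a=9):
  R_A = Pb²(3a+b)/L³ = 17·9²·(3·3+9)/12³ = 459/32 kN
  M_A = Pab²/L² = 17·3·9²/12² = 459/16 kN·m
  R_B = Pa²(a+3b)/L³ = 17·3²·(3+3·9)/12³ = 85/32 kN
  M_B = -Pa²b/L² = -17·3²·9/12² = -153/16 kN·m
Load 2 — triangular load w₀=10 kN/m (0→w₀ over full span):
  R_A = 3w₀L/20 = 3·10·12/20 = 18 kN
  M_A = w₀L²/30 = 10·12²/30 = 48 kN·m
  R_B = 7w₀L/20 = 7·10·12/20 = 42 kN
  M_B = -w₀L²/20 = -10·12²/20 = -72 kN·m
Superposition: R_A = 1035/32 kN, M_A = 1227/16 kN·m, R_B = 1429/32 kN, M_B = -1305/16 kN·m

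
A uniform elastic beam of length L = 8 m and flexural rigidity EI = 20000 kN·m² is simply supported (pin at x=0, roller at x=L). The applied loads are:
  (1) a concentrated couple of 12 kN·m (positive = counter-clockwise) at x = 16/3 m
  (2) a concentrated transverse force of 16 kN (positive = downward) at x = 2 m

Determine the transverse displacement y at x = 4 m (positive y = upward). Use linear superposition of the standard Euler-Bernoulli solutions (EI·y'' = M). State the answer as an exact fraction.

y(4) = -9/1250 m

Load 1 — applied couple M₀=12 kN·m at a=16/3 m (b=L-a=8/3):
  y_1 = (M₀x³/(6L)+C₁x)/EI  [x≤a] with C₁=M₀(3b²-L²)/(6L)=-32/3 = (12·4³/(6·8)+(-32/3)·4)/20000 = -1/750 m
Load 2 — point force P=16 kN at a=2 m (b=L-a=6):
  y_2 = -Pa(L-x)(2Lx-a²-x²)/(6LEI)  [x>a] = -16·2·(8-4)·(2·8·4-2²-4²)/(6·8·20000) = -11/1875 m
Superposition: y = Σ y_i = -9/1250 m ≈ -0.007200 m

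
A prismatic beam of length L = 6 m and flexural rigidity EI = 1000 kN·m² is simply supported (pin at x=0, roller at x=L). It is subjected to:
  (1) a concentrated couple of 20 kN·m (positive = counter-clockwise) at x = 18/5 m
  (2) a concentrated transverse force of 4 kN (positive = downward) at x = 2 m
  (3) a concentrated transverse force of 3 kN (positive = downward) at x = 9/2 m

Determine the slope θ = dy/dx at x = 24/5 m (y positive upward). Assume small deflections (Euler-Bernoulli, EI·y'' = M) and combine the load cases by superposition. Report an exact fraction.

Load 1 — applied couple M₀=20 kN·m at a=18/5 m (b=L-a=12/5):
  θ_1 = (M₀x²/(2L)-M₀(x-a)+C₁)/EI  [x>a] with C₁=M₀(3b²-L²)/(6L)=-52/5 = (20·(24/5)²/(2·6)-20·((24/5)-(18/5))+(-52/5))/1000 = 1/250 rad
Load 2 — point force P=4 kN at a=2 m (b=L-a=4):
  θ_2 = -Pa(2L²-6Lx+3x²+a²)/(6LEI)  [x>a] = -4·2·(2·6²-6·6·(24/5)+3·(24/5)²+2²)/(6·6·1000) = 173/28125 rad
Load 3 — point force P=3 kN at a=9/2 m (b=L-a=3/2):
  θ_3 = -Pa(2L²-6Lx+3x²+a²)/(6LEI)  [x>a] = -3·(9/2)·(2·6²-6·6·(24/5)+3·(24/5)²+(9/2)²)/(6·6·1000) = 3429/800000 rad
Superposition: θ = Σ θ_i = 103949/7200000 rad ≈ 0.014437 rad

θ(24/5) = 103949/7200000 rad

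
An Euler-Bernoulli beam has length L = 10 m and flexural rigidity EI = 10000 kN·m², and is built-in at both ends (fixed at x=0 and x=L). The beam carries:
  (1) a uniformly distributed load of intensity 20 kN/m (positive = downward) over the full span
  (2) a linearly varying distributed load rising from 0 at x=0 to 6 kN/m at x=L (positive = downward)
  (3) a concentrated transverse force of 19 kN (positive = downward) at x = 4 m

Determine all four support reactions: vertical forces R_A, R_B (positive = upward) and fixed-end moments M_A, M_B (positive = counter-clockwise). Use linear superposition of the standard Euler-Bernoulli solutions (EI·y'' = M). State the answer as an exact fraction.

R_A = 15164/125 kN, M_A = 16052/75 kN·m, R_B = 15961/125 kN, M_B = -16118/75 kN·m

Load 1 — uniform load w=20 kN/m over full span:
  R_A = wL/2 = 20·10/2 = 100 kN
  M_A = wL²/12 = 20·10²/12 = 500/3 kN·m
  R_B = wL/2 = 20·10/2 = 100 kN
  M_B = -wL²/12 = -20·10²/12 = -500/3 kN·m
Load 2 — triangular load w₀=6 kN/m (0→w₀ over full span):
  R_A = 3w₀L/20 = 3·6·10/20 = 9 kN
  M_A = w₀L²/30 = 6·10²/30 = 20 kN·m
  R_B = 7w₀L/20 = 7·6·10/20 = 21 kN
  M_B = -w₀L²/20 = -6·10²/20 = -30 kN·m
Load 3 — point force P=19 kN at a=4 m (b=L-a=6):
  R_A = Pb²(3a+b)/L³ = 19·6²·(3·4+6)/10³ = 1539/125 kN
  M_A = Pab²/L² = 19·4·6²/10² = 684/25 kN·m
  R_B = Pa²(a+3b)/L³ = 19·4²·(4+3·6)/10³ = 836/125 kN
  M_B = -Pa²b/L² = -19·4²·6/10² = -456/25 kN·m
Superposition: R_A = 15164/125 kN, M_A = 16052/75 kN·m, R_B = 15961/125 kN, M_B = -16118/75 kN·m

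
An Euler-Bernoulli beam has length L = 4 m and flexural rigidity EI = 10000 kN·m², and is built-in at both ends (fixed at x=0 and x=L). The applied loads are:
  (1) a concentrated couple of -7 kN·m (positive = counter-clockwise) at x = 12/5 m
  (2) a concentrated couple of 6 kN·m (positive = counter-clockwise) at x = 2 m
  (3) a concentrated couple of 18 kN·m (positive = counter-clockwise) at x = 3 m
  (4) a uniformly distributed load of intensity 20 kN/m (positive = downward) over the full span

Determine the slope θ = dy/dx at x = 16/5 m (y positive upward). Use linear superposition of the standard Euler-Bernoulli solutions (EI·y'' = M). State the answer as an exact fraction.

Load 1 — applied couple M₀=-7 kN·m at a=12/5 m (b=L-a=8/5):
  θ_1 = (R_Ax²/2 - M_Ax - M₀(x-a))/EI  [x>a] with R_A=-63/25, M_A=-56/25 = ((-63/25)·(16/5)²/2 - (-56/25)·(16/5) - (-7)·((16/5)-(12/5)))/10000 = -21/1562500 rad
Load 2 — applied couple M₀=6 kN·m at a=2 m (b=L-a=2):
  θ_2 = (R_Ax²/2 - M_Ax - M₀(x-a))/EI  [x>a] with R_A=9/4, M_A=3/2 = ((9/4)·(16/5)²/2 - (3/2)·(16/5) - 6·((16/5)-2))/10000 = -3/62500 rad
Load 3 — applied couple M₀=18 kN·m at a=3 m (b=L-a=1):
  θ_3 = (R_Ax²/2 - M_Ax - M₀(x-a))/EI  [x>a] with R_A=81/16, M_A=45/8 = ((81/16)·(16/5)²/2 - (45/8)·(16/5) - 18·((16/5)-3))/10000 = 27/62500 rad
Load 4 — uniform load w=20 kN/m over full span:
  θ_4 = -wx(L-x)(L-2x)/(12EI) = -20·(16/5)·(4-(16/5))·(4-2·(16/5))/(12·10000) = 16/15625 rad
Superposition: θ = Σ θ_i = 2179/1562500 rad ≈ 0.001395 rad

θ(16/5) = 2179/1562500 rad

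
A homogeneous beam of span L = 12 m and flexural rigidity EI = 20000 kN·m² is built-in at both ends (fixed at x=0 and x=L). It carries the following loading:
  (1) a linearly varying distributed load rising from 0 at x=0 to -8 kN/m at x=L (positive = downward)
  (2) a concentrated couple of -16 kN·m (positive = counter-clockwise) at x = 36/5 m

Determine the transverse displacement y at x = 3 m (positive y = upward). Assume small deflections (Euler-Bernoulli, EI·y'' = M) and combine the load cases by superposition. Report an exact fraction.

y(3) = 99/16000 m

Load 1 — triangular load w₀=-8 kN/m (0→w₀ over full span):
  y_1 = -w₀x²(L-x)²(x+2L)/(120LEI) = -(-8)·3²·(12-3)²·(3+2·12)/(120·12·20000) = 2187/400000 m
Load 2 — applied couple M₀=-16 kN·m at a=36/5 m (b=L-a=24/5):
  y_2 = (R_Ax³/6 - M_Ax²/2)/EI  [x≤a] with R_A=-48/25, M_A=-128/25 = ((-48/25)·3³/6 - (-128/25)·3²/2)/20000 = 9/12500 m
Superposition: y = Σ y_i = 99/16000 m ≈ 0.006188 m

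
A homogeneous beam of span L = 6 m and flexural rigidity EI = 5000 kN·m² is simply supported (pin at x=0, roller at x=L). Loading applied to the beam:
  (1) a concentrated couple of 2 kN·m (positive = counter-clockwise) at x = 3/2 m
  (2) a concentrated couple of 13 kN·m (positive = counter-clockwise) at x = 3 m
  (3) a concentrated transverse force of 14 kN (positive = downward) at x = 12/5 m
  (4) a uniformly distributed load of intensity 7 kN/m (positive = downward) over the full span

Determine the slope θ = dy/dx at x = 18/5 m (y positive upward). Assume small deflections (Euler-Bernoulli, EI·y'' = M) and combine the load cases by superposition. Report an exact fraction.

Load 1 — applied couple M₀=2 kN·m at a=3/2 m (b=L-a=9/2):
  θ_1 = (M₀x²/(2L)-M₀(x-a)+C₁)/EI  [x>a] with C₁=M₀(3b²-L²)/(6L)=11/8 = (2·(18/5)²/(2·6)-2·((18/5)-(3/2))+(11/8))/5000 = -133/1000000 rad
Load 2 — applied couple M₀=13 kN·m at a=3 m (b=L-a=3):
  θ_2 = (M₀x²/(2L)-M₀(x-a)+C₁)/EI  [x>a] with C₁=M₀(3b²-L²)/(6L)=-13/4 = (13·(18/5)²/(2·6)-13·((18/5)-3)+(-13/4))/5000 = 299/500000 rad
Load 3 — point force P=14 kN at a=12/5 m (b=L-a=18/5):
  θ_3 = -Pa(2L²-6Lx+3x²+a²)/(6LEI)  [x>a] = -14·(12/5)·(2·6²-6·6·(18/5)+3·(18/5)²+(12/5)²)/(6·6·5000) = 189/78125 rad
Load 4 — uniform load w=7 kN/m over full span:
  θ_4 = -w(L³-6Lx²+4x³)/(24EI) = -7·(6³-6·6·(18/5)²+4·(18/5)³)/(24·5000) = 2331/625000 rad
Superposition: θ = Σ θ_i = 33069/5000000 rad ≈ 0.006614 rad

θ(18/5) = 33069/5000000 rad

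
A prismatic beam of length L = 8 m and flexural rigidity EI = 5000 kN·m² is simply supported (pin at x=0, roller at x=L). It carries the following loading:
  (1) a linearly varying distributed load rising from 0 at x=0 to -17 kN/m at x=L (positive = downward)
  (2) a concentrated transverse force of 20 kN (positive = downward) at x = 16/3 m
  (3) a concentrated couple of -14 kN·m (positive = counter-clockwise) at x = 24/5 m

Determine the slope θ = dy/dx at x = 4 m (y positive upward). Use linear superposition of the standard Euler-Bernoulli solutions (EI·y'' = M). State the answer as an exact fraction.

θ(4) = -3637/5062500 rad

Load 1 — triangular load w₀=-17 kN/m (0→w₀ over full span):
  θ_1 = -w₀(7L⁴-30L²x²+15x⁴)/(360LEI) = -(-17)·(7·8⁴-30·8²·4²+15·4⁴)/(360·8·5000) = 119/56250 rad
Load 2 — point force P=20 kN at a=16/3 m (b=L-a=8/3):
  θ_2 = -Pb(L²-b²-3x²)/(6LEI)  [x≤a] = -20·(8/3)·(8²-(8/3)²-3·4²)/(6·8·5000) = -4/2025 rad
Load 3 — applied couple M₀=-14 kN·m at a=24/5 m (b=L-a=16/5):
  θ_3 = (M₀x²/(2L)+C₁)/EI  [x≤a] with C₁=M₀(3b²-L²)/(6L)=728/75 = ((-14)·4²/(2·8)+(728/75))/5000 = -161/187500 rad
Superposition: θ = Σ θ_i = -3637/5062500 rad ≈ -0.000718 rad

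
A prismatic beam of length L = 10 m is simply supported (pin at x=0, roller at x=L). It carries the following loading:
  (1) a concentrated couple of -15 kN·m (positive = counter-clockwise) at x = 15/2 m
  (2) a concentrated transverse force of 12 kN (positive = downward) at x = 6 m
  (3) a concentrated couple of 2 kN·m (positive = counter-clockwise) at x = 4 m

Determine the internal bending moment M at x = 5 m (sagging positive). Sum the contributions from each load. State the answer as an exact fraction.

M(5) = 31/2 kN·m

Load 1 — applied couple M₀=-15 kN·m at a=15/2 m (b=L-a=5/2):
  M_1 = M₀x/L  [x≤a] = (-15)·5/10 = -15/2 kN·m
Load 2 — point force P=12 kN at a=6 m (b=L-a=4):
  M_2 = Pbx/L  [x≤a] = 12·4·5/10 = 24 kN·m
Load 3 — applied couple M₀=2 kN·m at a=4 m (b=L-a=6):
  M_3 = M₀x/L - M₀  [x>a] = 2·5/10 - 2 = -1 kN·m
Superposition: M = Σ M_i = 31/2 kN·m ≈ 15.500000 kN·m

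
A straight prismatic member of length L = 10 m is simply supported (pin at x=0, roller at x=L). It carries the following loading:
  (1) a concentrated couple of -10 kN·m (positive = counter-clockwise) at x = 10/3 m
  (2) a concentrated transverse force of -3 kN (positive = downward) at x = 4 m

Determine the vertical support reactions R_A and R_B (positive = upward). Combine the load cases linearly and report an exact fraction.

Load 1 — applied couple M₀=-10 kN·m at a=10/3 m (b=L-a=20/3):
  R_A = M₀/L = (-10)/10 = -1 kN
  R_B = -M₀/L = -(-10)/10 = 1 kN
Load 2 — point force P=-3 kN at a=4 m (b=L-a=6):
  R_A = Pb/L = (-3)·6/10 = -9/5 kN
  R_B = Pa/L = (-3)·4/10 = -6/5 kN
Superposition: R_A = -14/5 kN, R_B = -1/5 kN

R_A = -14/5 kN, R_B = -1/5 kN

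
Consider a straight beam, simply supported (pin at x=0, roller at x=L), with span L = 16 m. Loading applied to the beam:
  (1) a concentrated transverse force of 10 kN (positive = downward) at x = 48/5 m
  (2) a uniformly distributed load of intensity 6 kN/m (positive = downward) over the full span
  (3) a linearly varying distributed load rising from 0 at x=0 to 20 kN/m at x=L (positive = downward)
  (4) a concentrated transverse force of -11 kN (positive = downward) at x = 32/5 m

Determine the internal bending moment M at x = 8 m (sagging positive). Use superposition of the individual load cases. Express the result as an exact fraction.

Load 1 — point force P=10 kN at a=48/5 m (b=L-a=32/5):
  M_1 = Pbx/L  [x≤a] = 10·(32/5)·8/16 = 32 kN·m
Load 2 — uniform load w=6 kN/m over full span:
  M_2 = wx(L-x)/2 = 6·8·(16-8)/2 = 192 kN·m
Load 3 — triangular load w₀=20 kN/m (0→w₀ over full span):
  M_3 = w₀Lx/6 - w₀x³/(6L) = 20·16·8/6 - 20·8³/(6·16) = 320 kN·m
Load 4 — point force P=-11 kN at a=32/5 m (b=L-a=48/5):
  M_4 = Pa(L-x)/L  [x>a] = (-11)·(32/5)·(16-8)/16 = -176/5 kN·m
Superposition: M = Σ M_i = 2544/5 kN·m ≈ 508.800000 kN·m

M(8) = 2544/5 kN·m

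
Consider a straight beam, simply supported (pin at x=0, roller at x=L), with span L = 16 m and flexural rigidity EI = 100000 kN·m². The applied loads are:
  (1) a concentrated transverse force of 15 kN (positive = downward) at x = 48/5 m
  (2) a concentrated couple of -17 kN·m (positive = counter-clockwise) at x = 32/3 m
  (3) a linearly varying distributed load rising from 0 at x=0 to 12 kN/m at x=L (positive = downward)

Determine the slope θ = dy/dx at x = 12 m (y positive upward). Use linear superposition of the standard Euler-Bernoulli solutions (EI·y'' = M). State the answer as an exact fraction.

θ(12) = 382687/45000000 rad

Load 1 — point force P=15 kN at a=48/5 m (b=L-a=32/5):
  θ_1 = -Pa(2L²-6Lx+3x²+a²)/(6LEI)  [x>a] = -15·(48/5)·(2·16²-6·16·12+3·12²+(48/5)²)/(6·16·100000) = 543/312500 rad
Load 2 — applied couple M₀=-17 kN·m at a=32/3 m (b=L-a=16/3):
  θ_2 = (M₀x²/(2L)-M₀(x-a)+C₁)/EI  [x>a] with C₁=M₀(3b²-L²)/(6L)=272/9 = ((-17)·12²/(2·16)-(-17)·(12-(32/3))+(272/9))/100000 = -17/72000 rad
Load 3 — triangular load w₀=12 kN/m (0→w₀ over full span):
  θ_3 = -w₀(7L⁴-30L²x²+15x⁴)/(360LEI) = -12·(7·16⁴-30·16²·12²+15·12⁴)/(360·16·100000) = 1313/187500 rad
Superposition: θ = Σ θ_i = 382687/45000000 rad ≈ 0.008504 rad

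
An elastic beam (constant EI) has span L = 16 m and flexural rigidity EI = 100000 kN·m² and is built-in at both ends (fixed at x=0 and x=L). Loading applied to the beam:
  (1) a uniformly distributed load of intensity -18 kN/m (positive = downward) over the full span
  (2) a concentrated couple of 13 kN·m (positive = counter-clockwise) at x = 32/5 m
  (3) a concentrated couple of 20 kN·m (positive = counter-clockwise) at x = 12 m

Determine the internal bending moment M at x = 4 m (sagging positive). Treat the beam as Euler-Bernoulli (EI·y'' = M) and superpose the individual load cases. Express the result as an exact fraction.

Load 1 — uniform load w=-18 kN/m over full span:
  M_1 = wLx/2 - wL²/12 - wx²/2 = (-18)·16·4/2 - (-18)·16²/12 - (-18)·4²/2 = -48 kN·m
Load 2 — applied couple M₀=13 kN·m at a=32/5 m (b=L-a=48/5):
  M_2 = R_Ax - M_A  [x≤a] with R_A=117/100, M_A=39/25 = (117/100)·4 - (39/25) = 78/25 kN·m
Load 3 — applied couple M₀=20 kN·m at a=12 m (b=L-a=4):
  M_3 = R_Ax - M_A  [x≤a] with R_A=45/32, M_A=25/4 = (45/32)·4 - (25/4) = -5/8 kN·m
Superposition: M = Σ M_i = -9101/200 kN·m ≈ -45.505000 kN·m

M(4) = -9101/200 kN·m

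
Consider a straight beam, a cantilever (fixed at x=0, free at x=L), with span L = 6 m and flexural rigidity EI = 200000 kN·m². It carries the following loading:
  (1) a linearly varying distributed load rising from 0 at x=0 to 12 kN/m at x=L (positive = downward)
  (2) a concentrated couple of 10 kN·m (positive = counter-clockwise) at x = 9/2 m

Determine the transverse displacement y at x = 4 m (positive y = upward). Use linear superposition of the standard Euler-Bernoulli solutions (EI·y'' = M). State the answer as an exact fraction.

y(4) = -661/187500 m

Load 1 — triangular load w₀=12 kN/m (0→w₀ over full span):
  y_1 = (w₀Lx³/12-w₀L²x²/6-w₀x⁵/(120L))/EI = (12·6·4³/12-12·6²·4²/6-12·4⁵/(120·6))/200000 = -184/46875 m
Load 2 — applied couple M₀=10 kN·m at a=9/2 m (b=L-a=3/2):
  y_2 = M₀x²/(2EI)  [x≤a] = 10·4²/(2·200000) = 1/2500 m
Superposition: y = Σ y_i = -661/187500 m ≈ -0.003525 m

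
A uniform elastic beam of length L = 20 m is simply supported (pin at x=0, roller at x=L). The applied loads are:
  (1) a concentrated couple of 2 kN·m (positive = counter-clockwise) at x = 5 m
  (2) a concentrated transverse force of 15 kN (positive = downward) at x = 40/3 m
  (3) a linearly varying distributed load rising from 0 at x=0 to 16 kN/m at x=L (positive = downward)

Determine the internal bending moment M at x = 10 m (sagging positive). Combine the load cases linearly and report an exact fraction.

Load 1 — applied couple M₀=2 kN·m at a=5 m (b=L-a=15):
  M_1 = M₀x/L - M₀  [x>a] = 2·10/20 - 2 = -1 kN·m
Load 2 — point force P=15 kN at a=40/3 m (b=L-a=20/3):
  M_2 = Pbx/L  [x≤a] = 15·(20/3)·10/20 = 50 kN·m
Load 3 — triangular load w₀=16 kN/m (0→w₀ over full span):
  M_3 = w₀Lx/6 - w₀x³/(6L) = 16·20·10/6 - 16·10³/(6·20) = 400 kN·m
Superposition: M = Σ M_i = 449 kN·m ≈ 449.000000 kN·m

M(10) = 449 kN·m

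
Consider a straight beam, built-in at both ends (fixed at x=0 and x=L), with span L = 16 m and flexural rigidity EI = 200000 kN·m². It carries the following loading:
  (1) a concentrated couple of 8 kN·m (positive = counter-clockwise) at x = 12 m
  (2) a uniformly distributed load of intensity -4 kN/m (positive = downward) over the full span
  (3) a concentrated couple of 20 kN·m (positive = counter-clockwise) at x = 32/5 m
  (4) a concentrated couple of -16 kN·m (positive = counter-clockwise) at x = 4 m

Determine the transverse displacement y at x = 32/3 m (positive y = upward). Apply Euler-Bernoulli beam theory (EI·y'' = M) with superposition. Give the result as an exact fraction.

Load 1 — applied couple M₀=8 kN·m at a=12 m (b=L-a=4):
  y_1 = (R_Ax³/6 - M_Ax²/2)/EI  [x≤a] with R_A=9/16, M_A=5/2 = ((9/16)·(32/3)³/6 - (5/2)·(32/3)²/2)/200000 = -4/28125 m
Load 2 — uniform load w=-4 kN/m over full span:
  y_2 = -wx²(L-x)²/(24EI) = -(-4)·(32/3)²·(16-(32/3))²/(24·200000) = 2048/759375 m
Load 3 — applied couple M₀=20 kN·m at a=32/5 m (b=L-a=48/5):
  y_3 = (R_Ax³/6 - M_Ax²/2 - M₀(x-a)²/2)/EI  [x>a] with R_A=9/5, M_A=12/5 = ((9/5)·(32/3)³/6 - (12/5)·(32/3)²/2 - 20·((32/3)-(32/5))²/2)/200000 = 32/140625 m
Load 4 — applied couple M₀=-16 kN·m at a=4 m (b=L-a=12):
  y_4 = (R_Ax³/6 - M_Ax²/2 - M₀(x-a)²/2)/EI  [x>a] with R_A=-9/8, M_A=3 = ((-9/8)·(32/3)³/6 - 3·(32/3)²/2 - (-16)·((32/3)-4)²/2)/200000 = -2/9375 m
Superposition: y = Σ y_i = 9754/3796875 m ≈ 0.002569 m

y(32/3) = 9754/3796875 m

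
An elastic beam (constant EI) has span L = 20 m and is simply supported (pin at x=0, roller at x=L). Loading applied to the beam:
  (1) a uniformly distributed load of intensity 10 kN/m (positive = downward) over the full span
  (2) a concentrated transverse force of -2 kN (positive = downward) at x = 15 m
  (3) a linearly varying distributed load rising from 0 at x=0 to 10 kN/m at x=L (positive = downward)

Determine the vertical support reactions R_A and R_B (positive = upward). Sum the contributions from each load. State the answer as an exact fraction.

Load 1 — uniform load w=10 kN/m over full span:
  R_A = wL/2 = 10·20/2 = 100 kN
  R_B = wL/2 = 10·20/2 = 100 kN
Load 2 — point force P=-2 kN at a=15 m (b=L-a=5):
  R_A = Pb/L = (-2)·5/20 = -1/2 kN
  R_B = Pa/L = (-2)·15/20 = -3/2 kN
Load 3 — triangular load w₀=10 kN/m (0→w₀ over full span):
  R_A = w₀L/6 = 10·20/6 = 100/3 kN
  R_B = w₀L/3 = 10·20/3 = 200/3 kN
Superposition: R_A = 797/6 kN, R_B = 991/6 kN

R_A = 797/6 kN, R_B = 991/6 kN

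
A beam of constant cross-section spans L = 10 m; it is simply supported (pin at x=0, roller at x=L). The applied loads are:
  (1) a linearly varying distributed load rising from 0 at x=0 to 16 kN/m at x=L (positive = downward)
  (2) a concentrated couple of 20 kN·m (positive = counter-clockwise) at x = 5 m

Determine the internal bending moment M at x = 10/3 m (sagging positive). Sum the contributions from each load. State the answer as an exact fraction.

M(10/3) = 6940/81 kN·m

Load 1 — triangular load w₀=16 kN/m (0→w₀ over full span):
  M_1 = w₀Lx/6 - w₀x³/(6L) = 16·10·(10/3)/6 - 16·(10/3)³/(6·10) = 6400/81 kN·m
Load 2 — applied couple M₀=20 kN·m at a=5 m (b=L-a=5):
  M_2 = M₀x/L  [x≤a] = 20·(10/3)/10 = 20/3 kN·m
Superposition: M = Σ M_i = 6940/81 kN·m ≈ 85.679012 kN·m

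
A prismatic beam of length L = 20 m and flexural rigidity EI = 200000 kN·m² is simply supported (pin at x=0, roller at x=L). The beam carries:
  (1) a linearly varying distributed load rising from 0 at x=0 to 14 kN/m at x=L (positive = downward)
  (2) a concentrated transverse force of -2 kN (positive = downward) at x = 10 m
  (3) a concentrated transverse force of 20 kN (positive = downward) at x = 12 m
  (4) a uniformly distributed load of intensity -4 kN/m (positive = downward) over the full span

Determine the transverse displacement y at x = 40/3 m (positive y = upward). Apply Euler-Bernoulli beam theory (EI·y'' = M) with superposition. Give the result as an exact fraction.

y(40/3) = -152233/3645000 m

Load 1 — triangular load w₀=14 kN/m (0→w₀ over full span):
  y_1 = -w₀x(7L⁴-10L²x²+3x⁴)/(360LEI) = -14·(40/3)·(7·20⁴-10·20²·(40/3)²+3·(40/3)⁴)/(360·20·200000) = -238/3645 m
Load 2 — point force P=-2 kN at a=10 m (b=L-a=10):
  y_2 = -Pa(L-x)(2Lx-a²-x²)/(6LEI)  [x>a] = -(-2)·10·(20-(40/3))·(2·20·(40/3)-10²-(40/3)²)/(6·20·200000) = 23/16200 m
Load 3 — point force P=20 kN at a=12 m (b=L-a=8):
  y_3 = -Pa(L-x)(2Lx-a²-x²)/(6LEI)  [x>a] = -20·12·(20-(40/3))·(2·20·(40/3)-12²-(40/3)²)/(6·20·200000) = -238/16875 m
Load 4 — uniform load w=-4 kN/m over full span:
  y_4 = -wx(L³-2Lx²+x³)/(24EI) = -(-4)·(40/3)·(20³-2·20·(40/3)²+(40/3)³)/(24·200000) = 44/1215 m
Superposition: y = Σ y_i = -152233/3645000 m ≈ -0.041765 m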